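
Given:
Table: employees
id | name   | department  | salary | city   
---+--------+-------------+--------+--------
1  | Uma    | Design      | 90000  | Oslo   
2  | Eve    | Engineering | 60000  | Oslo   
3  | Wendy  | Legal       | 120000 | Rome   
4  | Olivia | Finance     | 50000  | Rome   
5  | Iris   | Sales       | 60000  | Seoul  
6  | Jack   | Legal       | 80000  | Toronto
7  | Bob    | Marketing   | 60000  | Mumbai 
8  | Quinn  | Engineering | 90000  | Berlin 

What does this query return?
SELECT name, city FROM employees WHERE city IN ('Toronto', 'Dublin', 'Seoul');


Filtering: city IN ('Toronto', 'Dublin', 'Seoul')
Matching: 2 rows

2 rows:
Iris, Seoul
Jack, Toronto


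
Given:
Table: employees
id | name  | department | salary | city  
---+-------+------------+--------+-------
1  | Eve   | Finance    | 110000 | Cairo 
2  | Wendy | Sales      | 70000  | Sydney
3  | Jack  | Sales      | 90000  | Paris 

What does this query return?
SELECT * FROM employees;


SELECT * returns all 3 rows with all columns

3 rows:
1, Eve, Finance, 110000, Cairo
2, Wendy, Sales, 70000, Sydney
3, Jack, Sales, 90000, Paris


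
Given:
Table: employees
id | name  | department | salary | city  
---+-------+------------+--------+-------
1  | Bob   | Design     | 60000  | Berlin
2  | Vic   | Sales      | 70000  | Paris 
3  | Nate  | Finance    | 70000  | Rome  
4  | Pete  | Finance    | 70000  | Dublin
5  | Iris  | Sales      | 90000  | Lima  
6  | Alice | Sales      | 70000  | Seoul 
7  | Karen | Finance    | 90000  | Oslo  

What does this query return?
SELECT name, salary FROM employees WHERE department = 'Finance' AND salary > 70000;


Filtering: department = 'Finance' AND salary > 70000
Matching: 1 rows

1 rows:
Karen, 90000


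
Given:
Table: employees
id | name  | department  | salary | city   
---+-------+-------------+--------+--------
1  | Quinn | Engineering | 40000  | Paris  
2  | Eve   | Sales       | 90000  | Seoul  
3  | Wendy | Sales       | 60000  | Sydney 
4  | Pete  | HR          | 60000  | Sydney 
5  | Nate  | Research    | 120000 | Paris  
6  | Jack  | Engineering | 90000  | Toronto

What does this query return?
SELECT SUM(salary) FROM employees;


SUM(salary) = 40000 + 90000 + 60000 + 60000 + 120000 + 90000 = 460000

460000


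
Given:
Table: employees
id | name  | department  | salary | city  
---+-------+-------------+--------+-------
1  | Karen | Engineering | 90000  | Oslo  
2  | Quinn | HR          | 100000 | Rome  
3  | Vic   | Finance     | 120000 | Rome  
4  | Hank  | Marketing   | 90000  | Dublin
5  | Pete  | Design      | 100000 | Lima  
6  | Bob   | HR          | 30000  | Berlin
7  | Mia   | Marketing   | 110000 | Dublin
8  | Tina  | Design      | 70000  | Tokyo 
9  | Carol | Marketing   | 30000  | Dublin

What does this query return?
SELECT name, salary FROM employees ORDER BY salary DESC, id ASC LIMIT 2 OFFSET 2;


Sort by salary DESC (id ASC tiebreak), then skip 2 and take 2
Rows 3 through 4

2 rows:
Quinn, 100000
Pete, 100000


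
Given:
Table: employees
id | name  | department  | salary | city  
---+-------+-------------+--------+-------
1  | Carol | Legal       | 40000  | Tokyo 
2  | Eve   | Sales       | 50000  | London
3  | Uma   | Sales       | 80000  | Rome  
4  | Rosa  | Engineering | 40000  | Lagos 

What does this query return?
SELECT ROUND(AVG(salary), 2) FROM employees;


SUM(salary) = 210000
COUNT = 4
ROUND(AVG, 2) = ROUND(210000 / 4, 2) = 52500.0

52500.0


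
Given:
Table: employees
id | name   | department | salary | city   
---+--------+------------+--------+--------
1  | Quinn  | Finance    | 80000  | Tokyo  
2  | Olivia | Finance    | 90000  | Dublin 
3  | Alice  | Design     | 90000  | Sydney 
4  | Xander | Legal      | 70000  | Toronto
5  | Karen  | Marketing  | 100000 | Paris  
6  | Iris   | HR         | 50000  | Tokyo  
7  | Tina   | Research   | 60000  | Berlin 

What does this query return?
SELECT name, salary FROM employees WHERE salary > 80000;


Filtering: salary > 80000
Matching: 3 rows

3 rows:
Olivia, 90000
Alice, 90000
Karen, 100000


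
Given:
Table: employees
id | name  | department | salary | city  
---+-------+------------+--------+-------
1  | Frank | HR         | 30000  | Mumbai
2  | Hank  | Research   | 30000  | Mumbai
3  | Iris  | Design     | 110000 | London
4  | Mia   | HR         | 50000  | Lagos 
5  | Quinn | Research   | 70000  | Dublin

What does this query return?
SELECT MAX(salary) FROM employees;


Salaries: 30000, 30000, 110000, 50000, 70000
MAX = 110000

110000


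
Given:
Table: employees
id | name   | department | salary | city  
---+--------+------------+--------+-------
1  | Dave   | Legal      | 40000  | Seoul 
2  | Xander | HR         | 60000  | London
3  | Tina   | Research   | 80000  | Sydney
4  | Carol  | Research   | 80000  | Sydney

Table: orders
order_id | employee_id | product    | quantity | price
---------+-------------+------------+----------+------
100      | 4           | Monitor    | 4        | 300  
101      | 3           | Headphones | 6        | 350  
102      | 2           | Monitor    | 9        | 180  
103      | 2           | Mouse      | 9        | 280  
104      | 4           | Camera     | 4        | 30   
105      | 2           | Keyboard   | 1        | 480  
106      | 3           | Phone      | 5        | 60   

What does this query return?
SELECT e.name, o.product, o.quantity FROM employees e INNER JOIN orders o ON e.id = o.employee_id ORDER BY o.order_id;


Joining employees.id = orders.employee_id:
  employee Carol (id=4) -> order Monitor
  employee Tina (id=3) -> order Headphones
  employee Xander (id=2) -> order Monitor
  employee Xander (id=2) -> order Mouse
  employee Carol (id=4) -> order Camera
  employee Xander (id=2) -> order Keyboard
  employee Tina (id=3) -> order Phone


7 rows:
Carol, Monitor, 4
Tina, Headphones, 6
Xander, Monitor, 9
Xander, Mouse, 9
Carol, Camera, 4
Xander, Keyboard, 1
Tina, Phone, 5


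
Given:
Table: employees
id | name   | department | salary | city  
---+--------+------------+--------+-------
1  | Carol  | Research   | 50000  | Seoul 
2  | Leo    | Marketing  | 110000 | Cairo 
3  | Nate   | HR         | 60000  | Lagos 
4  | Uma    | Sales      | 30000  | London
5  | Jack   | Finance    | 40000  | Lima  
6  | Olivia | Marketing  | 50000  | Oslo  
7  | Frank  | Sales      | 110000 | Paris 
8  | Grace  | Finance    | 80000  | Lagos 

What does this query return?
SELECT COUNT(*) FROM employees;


COUNT(*) counts all rows

8


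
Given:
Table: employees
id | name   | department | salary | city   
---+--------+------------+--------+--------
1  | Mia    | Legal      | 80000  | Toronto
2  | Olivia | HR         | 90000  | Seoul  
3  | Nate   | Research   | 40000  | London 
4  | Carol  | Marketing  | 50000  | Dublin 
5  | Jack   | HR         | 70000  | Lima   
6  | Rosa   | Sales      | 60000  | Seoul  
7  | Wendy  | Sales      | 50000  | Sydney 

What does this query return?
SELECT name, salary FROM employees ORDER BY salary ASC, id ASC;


Sorting by salary ASC, then id ASC for ties

7 rows:
Nate, 40000
Carol, 50000
Wendy, 50000
Rosa, 60000
Jack, 70000
Mia, 80000
Olivia, 90000


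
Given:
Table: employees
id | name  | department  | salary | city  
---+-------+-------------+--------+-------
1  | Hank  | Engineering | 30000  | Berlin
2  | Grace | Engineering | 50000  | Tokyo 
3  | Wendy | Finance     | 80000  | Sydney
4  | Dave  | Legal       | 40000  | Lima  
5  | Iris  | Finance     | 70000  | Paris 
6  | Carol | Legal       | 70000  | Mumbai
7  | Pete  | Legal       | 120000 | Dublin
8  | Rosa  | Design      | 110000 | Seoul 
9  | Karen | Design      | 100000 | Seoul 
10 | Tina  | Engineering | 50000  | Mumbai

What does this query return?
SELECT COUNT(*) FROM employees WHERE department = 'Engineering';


Counting rows where department = 'Engineering'
  Hank -> MATCH
  Grace -> MATCH
  Tina -> MATCH


3


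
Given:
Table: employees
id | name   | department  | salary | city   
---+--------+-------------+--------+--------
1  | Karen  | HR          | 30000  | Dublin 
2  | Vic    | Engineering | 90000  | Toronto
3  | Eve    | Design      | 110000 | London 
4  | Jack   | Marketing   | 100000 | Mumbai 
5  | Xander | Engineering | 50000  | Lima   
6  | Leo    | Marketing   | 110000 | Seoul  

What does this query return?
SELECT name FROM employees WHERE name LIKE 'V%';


LIKE 'V%' matches names starting with 'V'
Matching: 1

1 rows:
Vic


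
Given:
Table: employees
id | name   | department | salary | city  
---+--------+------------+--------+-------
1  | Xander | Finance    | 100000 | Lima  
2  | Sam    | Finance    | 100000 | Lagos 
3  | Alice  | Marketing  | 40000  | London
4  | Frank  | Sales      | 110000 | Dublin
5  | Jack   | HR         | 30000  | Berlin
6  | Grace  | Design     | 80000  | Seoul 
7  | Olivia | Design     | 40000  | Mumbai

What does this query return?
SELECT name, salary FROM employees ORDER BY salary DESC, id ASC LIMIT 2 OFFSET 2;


Sort by salary DESC (id ASC tiebreak), then skip 2 and take 2
Rows 3 through 4

2 rows:
Sam, 100000
Grace, 80000


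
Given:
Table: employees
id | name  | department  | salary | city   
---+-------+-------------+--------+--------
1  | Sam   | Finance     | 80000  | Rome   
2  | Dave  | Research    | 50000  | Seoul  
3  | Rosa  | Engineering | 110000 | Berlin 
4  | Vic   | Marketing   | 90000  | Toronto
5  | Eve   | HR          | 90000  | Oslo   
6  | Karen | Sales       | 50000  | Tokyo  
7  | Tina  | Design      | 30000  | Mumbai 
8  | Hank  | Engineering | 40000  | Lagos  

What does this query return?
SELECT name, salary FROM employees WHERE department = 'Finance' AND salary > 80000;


Filtering: department = 'Finance' AND salary > 80000
Matching: 0 rows

Empty result set (0 rows)


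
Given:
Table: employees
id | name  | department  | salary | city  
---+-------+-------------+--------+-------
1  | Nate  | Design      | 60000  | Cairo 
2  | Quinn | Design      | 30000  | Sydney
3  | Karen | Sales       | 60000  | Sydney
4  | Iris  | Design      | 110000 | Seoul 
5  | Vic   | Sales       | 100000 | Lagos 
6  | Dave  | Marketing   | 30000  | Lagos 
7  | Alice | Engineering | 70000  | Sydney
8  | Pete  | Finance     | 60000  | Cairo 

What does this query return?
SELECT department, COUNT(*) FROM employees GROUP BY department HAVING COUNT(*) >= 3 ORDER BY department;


Groups with count >= 3:
  Design: 3 -> PASS
  Engineering: 1 -> filtered out
  Finance: 1 -> filtered out
  Marketing: 1 -> filtered out
  Sales: 2 -> filtered out


1 groups:
Design, 3


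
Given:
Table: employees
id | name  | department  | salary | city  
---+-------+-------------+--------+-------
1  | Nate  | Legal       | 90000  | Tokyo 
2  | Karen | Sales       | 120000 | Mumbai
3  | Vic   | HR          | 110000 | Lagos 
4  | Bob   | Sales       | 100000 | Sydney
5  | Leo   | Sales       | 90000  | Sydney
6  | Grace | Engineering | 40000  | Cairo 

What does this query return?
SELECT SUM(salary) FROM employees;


SUM(salary) = 90000 + 120000 + 110000 + 100000 + 90000 + 40000 = 550000

550000


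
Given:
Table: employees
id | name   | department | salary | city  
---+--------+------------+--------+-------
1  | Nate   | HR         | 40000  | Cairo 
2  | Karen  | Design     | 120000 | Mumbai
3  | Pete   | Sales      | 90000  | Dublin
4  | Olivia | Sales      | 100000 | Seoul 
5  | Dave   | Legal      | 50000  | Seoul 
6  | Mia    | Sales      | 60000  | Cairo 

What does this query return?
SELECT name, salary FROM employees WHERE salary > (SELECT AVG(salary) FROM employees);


Subquery: AVG(salary) = 76666.67
Filtering: salary > 76666.67
  Karen (120000) -> MATCH
  Pete (90000) -> MATCH
  Olivia (100000) -> MATCH


3 rows:
Karen, 120000
Pete, 90000
Olivia, 100000


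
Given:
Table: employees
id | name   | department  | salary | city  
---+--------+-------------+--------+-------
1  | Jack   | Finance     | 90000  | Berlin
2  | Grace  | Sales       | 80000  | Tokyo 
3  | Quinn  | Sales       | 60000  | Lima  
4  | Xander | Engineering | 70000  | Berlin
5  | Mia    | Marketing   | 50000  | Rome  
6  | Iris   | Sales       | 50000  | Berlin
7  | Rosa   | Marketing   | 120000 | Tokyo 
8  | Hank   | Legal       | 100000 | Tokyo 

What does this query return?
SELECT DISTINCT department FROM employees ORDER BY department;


All 'department' values (row order): Finance, Sales, Sales, Engineering, Marketing, Sales, Marketing, Legal
Removing duplicates leaves 5 unique value(s).

5 values:
Engineering
Finance
Legal
Marketing
Sales


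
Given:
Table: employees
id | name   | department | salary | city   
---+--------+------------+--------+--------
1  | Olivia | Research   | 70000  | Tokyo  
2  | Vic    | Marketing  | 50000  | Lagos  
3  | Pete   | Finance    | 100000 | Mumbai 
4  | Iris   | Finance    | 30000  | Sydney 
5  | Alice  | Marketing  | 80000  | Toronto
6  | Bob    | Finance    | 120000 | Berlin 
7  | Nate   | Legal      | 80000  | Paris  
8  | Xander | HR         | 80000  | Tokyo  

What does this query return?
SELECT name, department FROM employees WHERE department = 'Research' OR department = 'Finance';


Filtering: department = 'Research' OR 'Finance'
Matching: 4 rows

4 rows:
Olivia, Research
Pete, Finance
Iris, Finance
Bob, Finance


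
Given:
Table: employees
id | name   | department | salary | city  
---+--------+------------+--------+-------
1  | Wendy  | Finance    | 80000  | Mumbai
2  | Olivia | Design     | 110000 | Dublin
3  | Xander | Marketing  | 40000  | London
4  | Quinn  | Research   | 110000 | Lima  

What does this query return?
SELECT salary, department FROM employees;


Projecting columns: salary, department

4 rows:
80000, Finance
110000, Design
40000, Marketing
110000, Research


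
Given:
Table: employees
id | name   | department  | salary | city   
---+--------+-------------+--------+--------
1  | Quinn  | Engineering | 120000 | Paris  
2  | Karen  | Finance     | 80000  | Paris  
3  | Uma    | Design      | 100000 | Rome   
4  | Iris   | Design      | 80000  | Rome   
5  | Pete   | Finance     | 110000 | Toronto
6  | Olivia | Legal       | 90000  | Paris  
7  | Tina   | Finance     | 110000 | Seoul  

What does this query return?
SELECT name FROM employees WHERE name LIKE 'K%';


LIKE 'K%' matches names starting with 'K'
Matching: 1

1 rows:
Karen


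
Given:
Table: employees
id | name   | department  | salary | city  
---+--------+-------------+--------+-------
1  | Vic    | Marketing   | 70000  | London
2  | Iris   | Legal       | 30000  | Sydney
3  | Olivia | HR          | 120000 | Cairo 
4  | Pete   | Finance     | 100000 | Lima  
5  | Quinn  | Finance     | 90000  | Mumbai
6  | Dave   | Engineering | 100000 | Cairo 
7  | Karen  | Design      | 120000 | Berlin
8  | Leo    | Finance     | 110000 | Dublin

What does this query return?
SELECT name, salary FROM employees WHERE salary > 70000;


Filtering: salary > 70000
Matching: 6 rows

6 rows:
Olivia, 120000
Pete, 100000
Quinn, 90000
Dave, 100000
Karen, 120000
Leo, 110000


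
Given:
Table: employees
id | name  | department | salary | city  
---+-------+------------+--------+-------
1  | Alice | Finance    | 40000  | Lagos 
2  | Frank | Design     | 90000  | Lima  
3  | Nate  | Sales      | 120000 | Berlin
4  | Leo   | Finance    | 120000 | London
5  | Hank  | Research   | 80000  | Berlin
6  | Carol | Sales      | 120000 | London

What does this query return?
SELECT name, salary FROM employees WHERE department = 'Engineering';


Filtering: department = 'Engineering'
Matching rows: 0

Empty result set (0 rows)


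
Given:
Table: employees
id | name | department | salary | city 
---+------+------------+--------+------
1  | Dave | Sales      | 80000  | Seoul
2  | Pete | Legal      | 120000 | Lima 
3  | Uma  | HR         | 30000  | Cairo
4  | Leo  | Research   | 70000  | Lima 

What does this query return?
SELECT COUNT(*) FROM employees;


COUNT(*) counts all rows

4


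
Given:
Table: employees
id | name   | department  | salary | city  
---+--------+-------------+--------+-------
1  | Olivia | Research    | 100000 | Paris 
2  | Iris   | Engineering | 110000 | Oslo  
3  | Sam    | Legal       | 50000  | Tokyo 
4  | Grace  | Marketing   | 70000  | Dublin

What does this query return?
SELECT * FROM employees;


SELECT * returns all 4 rows with all columns

4 rows:
1, Olivia, Research, 100000, Paris
2, Iris, Engineering, 110000, Oslo
3, Sam, Legal, 50000, Tokyo
4, Grace, Marketing, 70000, Dublin


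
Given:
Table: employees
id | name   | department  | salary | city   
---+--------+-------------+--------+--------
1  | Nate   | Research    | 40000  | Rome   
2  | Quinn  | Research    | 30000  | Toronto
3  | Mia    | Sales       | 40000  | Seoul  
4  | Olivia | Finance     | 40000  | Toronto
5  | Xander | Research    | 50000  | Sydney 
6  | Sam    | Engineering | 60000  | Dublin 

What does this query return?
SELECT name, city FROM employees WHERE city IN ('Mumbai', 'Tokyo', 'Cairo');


Filtering: city IN ('Mumbai', 'Tokyo', 'Cairo')
Matching: 0 rows

Empty result set (0 rows)


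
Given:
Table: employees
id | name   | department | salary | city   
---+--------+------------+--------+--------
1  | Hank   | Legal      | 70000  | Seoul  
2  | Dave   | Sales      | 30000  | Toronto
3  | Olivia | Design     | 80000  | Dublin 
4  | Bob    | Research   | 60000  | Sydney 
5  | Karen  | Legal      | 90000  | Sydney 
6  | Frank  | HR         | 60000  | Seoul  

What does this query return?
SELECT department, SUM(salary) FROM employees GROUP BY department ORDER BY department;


Summing salary within each department:
  Design: 80000 = 80000
  HR: 60000 = 60000
  Legal: 70000 + 90000 = 160000
  Research: 60000 = 60000
  Sales: 30000 = 30000


5 groups:
Design, 80000
HR, 60000
Legal, 160000
Research, 60000
Sales, 30000


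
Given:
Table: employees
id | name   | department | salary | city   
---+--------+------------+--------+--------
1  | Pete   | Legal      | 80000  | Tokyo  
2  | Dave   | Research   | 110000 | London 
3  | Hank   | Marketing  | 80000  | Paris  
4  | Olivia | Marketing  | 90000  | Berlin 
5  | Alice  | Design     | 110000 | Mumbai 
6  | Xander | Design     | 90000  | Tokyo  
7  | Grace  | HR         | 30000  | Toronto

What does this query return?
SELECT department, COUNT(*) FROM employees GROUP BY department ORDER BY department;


Assigning each row to its department group:
  Pete -> Legal
  Dave -> Research
  Hank -> Marketing
  Olivia -> Marketing
  Alice -> Design
  Xander -> Design
  Grace -> HR


5 groups:
Design, 2
HR, 1
Legal, 1
Marketing, 2
Research, 1


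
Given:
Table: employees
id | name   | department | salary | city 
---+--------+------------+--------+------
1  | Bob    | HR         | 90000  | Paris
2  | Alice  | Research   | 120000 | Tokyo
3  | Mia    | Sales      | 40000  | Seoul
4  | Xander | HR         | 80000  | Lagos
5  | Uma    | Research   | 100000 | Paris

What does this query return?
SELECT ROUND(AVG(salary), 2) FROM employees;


SUM(salary) = 430000
COUNT = 5
ROUND(AVG, 2) = ROUND(430000 / 5, 2) = 86000.0

86000.0


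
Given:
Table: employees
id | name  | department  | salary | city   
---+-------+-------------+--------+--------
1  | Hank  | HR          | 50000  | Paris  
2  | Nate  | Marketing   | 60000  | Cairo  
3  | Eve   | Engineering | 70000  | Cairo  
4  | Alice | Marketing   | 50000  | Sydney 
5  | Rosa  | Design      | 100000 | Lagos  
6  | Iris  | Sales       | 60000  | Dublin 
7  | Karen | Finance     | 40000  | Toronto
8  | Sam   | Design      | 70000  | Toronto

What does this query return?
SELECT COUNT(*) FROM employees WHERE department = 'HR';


Counting rows where department = 'HR'
  Hank -> MATCH


1


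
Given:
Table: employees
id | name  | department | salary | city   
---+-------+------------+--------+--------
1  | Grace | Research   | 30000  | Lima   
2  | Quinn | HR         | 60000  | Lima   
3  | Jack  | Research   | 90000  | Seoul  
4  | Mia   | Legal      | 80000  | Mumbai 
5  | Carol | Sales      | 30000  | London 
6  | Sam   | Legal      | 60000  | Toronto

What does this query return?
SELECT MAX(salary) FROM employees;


Salaries: 30000, 60000, 90000, 80000, 30000, 60000
MAX = 90000

90000


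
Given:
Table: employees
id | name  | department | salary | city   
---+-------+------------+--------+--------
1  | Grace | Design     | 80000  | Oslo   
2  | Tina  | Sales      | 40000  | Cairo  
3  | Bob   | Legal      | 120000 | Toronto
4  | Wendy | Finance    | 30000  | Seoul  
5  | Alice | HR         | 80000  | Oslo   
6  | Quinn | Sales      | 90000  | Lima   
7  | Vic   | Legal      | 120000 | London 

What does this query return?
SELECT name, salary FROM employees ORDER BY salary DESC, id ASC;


Sorting by salary DESC, then id ASC for ties

7 rows:
Bob, 120000
Vic, 120000
Quinn, 90000
Grace, 80000
Alice, 80000
Tina, 40000
Wendy, 30000


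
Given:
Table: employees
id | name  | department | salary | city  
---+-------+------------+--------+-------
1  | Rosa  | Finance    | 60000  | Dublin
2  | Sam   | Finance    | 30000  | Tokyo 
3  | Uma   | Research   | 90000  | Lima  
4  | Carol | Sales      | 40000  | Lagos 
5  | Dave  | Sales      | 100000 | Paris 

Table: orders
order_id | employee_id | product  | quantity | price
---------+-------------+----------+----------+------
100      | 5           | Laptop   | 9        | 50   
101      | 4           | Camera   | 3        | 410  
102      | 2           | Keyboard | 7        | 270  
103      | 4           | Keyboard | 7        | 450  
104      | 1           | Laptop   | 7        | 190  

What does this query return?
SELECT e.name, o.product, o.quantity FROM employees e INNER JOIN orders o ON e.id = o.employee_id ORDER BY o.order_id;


Joining employees.id = orders.employee_id:
  employee Dave (id=5) -> order Laptop
  employee Carol (id=4) -> order Camera
  employee Sam (id=2) -> order Keyboard
  employee Carol (id=4) -> order Keyboard
  employee Rosa (id=1) -> order Laptop


5 rows:
Dave, Laptop, 9
Carol, Camera, 3
Sam, Keyboard, 7
Carol, Keyboard, 7
Rosa, Laptop, 7


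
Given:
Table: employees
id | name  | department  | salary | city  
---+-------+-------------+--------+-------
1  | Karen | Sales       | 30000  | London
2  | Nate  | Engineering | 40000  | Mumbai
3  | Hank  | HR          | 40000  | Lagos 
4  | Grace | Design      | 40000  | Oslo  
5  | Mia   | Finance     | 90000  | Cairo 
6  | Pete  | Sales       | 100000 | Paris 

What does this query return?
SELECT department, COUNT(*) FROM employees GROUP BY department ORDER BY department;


Assigning each row to its department group:
  Karen -> Sales
  Nate -> Engineering
  Hank -> HR
  Grace -> Design
  Mia -> Finance
  Pete -> Sales


5 groups:
Design, 1
Engineering, 1
Finance, 1
HR, 1
Sales, 2


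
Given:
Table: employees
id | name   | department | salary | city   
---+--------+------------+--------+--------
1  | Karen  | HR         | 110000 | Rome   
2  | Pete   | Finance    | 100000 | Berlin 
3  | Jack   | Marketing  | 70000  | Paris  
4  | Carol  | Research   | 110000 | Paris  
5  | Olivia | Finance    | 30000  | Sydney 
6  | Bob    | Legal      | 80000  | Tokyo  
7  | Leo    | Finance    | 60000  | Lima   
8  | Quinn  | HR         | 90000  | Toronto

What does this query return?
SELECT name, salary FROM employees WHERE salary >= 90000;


Filtering: salary >= 90000
Matching: 4 rows

4 rows:
Karen, 110000
Pete, 100000
Carol, 110000
Quinn, 90000


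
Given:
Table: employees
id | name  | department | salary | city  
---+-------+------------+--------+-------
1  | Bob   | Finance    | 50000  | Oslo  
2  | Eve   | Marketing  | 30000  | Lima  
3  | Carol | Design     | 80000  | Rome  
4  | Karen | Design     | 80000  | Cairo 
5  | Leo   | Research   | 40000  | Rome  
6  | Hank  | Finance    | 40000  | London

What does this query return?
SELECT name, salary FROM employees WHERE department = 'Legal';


Filtering: department = 'Legal'
Matching rows: 0

Empty result set (0 rows)


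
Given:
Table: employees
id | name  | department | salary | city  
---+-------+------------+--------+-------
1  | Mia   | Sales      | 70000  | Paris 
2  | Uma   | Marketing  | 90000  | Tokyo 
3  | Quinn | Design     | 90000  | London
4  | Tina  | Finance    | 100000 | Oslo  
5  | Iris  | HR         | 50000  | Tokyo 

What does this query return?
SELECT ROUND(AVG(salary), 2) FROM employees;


SUM(salary) = 400000
COUNT = 5
ROUND(AVG, 2) = ROUND(400000 / 5, 2) = 80000.0

80000.0


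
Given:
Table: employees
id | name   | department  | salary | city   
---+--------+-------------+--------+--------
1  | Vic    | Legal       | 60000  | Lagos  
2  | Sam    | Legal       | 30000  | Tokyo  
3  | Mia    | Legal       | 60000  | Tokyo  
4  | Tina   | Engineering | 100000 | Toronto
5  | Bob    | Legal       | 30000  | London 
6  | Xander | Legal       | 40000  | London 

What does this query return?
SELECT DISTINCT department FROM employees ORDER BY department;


All 'department' values (row order): Legal, Legal, Legal, Engineering, Legal, Legal
Removing duplicates leaves 2 unique value(s).

2 values:
Engineering
Legal


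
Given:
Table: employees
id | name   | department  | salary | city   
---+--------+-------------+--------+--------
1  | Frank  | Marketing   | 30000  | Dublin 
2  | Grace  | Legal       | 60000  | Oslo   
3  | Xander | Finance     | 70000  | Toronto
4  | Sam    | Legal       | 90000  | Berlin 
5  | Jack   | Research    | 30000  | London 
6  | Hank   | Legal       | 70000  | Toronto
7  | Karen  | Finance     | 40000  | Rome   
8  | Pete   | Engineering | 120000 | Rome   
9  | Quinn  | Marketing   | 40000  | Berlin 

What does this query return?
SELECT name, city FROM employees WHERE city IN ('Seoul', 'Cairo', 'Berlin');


Filtering: city IN ('Seoul', 'Cairo', 'Berlin')
Matching: 2 rows

2 rows:
Sam, Berlin
Quinn, Berlin


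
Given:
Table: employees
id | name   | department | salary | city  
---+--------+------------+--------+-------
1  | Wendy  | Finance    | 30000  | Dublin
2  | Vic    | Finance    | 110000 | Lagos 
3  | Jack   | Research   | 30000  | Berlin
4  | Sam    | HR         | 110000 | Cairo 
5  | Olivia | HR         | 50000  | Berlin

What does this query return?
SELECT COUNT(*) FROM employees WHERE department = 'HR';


Counting rows where department = 'HR'
  Sam -> MATCH
  Olivia -> MATCH


2


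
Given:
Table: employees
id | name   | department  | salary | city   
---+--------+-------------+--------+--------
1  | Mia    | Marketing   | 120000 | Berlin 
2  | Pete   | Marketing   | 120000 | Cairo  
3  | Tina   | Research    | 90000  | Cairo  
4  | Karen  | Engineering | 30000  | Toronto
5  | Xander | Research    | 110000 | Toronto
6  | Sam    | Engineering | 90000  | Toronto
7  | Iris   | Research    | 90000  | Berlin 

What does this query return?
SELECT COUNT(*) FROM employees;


COUNT(*) counts all rows

7


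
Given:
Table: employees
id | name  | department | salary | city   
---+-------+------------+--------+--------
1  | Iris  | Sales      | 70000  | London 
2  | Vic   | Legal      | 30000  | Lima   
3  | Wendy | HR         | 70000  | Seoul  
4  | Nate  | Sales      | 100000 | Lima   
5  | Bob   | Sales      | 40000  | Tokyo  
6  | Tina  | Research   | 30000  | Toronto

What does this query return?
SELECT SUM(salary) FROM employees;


SUM(salary) = 70000 + 30000 + 70000 + 100000 + 40000 + 30000 = 340000

340000


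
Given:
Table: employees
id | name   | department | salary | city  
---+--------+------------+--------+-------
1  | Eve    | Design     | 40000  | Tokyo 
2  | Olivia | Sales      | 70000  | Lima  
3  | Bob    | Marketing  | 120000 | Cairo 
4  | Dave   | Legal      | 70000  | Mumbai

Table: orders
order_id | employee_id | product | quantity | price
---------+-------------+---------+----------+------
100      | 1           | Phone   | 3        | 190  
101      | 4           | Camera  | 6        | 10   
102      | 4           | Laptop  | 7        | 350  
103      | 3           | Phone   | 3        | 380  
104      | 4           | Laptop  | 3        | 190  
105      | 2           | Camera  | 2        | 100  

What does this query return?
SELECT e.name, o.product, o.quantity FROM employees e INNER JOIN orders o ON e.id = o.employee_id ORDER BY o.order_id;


Joining employees.id = orders.employee_id:
  employee Eve (id=1) -> order Phone
  employee Dave (id=4) -> order Camera
  employee Dave (id=4) -> order Laptop
  employee Bob (id=3) -> order Phone
  employee Dave (id=4) -> order Laptop
  employee Olivia (id=2) -> order Camera


6 rows:
Eve, Phone, 3
Dave, Camera, 6
Dave, Laptop, 7
Bob, Phone, 3
Dave, Laptop, 3
Olivia, Camera, 2


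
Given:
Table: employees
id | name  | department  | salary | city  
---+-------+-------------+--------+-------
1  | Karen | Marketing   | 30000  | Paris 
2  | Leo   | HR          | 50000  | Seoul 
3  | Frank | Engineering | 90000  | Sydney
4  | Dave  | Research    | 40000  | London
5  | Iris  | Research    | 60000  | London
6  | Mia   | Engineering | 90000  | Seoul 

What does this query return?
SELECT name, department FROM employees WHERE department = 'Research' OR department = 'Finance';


Filtering: department = 'Research' OR 'Finance'
Matching: 2 rows

2 rows:
Dave, Research
Iris, Research


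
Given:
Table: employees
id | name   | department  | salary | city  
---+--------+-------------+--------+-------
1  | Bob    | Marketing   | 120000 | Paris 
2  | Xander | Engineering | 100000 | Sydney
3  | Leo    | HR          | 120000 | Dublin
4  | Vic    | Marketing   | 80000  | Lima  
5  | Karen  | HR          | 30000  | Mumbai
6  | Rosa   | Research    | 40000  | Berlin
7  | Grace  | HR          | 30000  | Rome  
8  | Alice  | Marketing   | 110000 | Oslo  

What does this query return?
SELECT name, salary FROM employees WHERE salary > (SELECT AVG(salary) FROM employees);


Subquery: AVG(salary) = 78750.0
Filtering: salary > 78750.0
  Bob (120000) -> MATCH
  Xander (100000) -> MATCH
  Leo (120000) -> MATCH
  Vic (80000) -> MATCH
  Alice (110000) -> MATCH


5 rows:
Bob, 120000
Xander, 100000
Leo, 120000
Vic, 80000
Alice, 110000


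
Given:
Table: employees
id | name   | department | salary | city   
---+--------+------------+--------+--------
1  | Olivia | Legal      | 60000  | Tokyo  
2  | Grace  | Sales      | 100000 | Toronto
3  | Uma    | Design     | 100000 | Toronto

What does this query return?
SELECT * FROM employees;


SELECT * returns all 3 rows with all columns

3 rows:
1, Olivia, Legal, 60000, Tokyo
2, Grace, Sales, 100000, Toronto
3, Uma, Design, 100000, Toronto


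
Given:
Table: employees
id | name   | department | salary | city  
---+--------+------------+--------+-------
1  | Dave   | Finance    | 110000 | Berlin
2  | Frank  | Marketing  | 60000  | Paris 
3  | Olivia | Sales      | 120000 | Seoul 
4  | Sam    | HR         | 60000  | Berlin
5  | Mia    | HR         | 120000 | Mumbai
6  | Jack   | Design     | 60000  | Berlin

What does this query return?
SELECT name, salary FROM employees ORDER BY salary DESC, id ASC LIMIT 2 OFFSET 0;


Sort by salary DESC (id ASC tiebreak), then skip 0 and take 2
Rows 1 through 2

2 rows:
Olivia, 120000
Mia, 120000


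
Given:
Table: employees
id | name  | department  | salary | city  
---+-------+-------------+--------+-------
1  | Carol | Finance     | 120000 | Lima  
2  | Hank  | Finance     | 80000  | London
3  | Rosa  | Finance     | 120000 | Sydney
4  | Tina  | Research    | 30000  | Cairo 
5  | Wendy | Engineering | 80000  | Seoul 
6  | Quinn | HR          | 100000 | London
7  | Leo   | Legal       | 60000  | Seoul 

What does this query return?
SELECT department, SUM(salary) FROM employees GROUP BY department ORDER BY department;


Summing salary within each department:
  Engineering: 80000 = 80000
  Finance: 120000 + 80000 + 120000 = 320000
  HR: 100000 = 100000
  Legal: 60000 = 60000
  Research: 30000 = 30000


5 groups:
Engineering, 80000
Finance, 320000
HR, 100000
Legal, 60000
Research, 30000


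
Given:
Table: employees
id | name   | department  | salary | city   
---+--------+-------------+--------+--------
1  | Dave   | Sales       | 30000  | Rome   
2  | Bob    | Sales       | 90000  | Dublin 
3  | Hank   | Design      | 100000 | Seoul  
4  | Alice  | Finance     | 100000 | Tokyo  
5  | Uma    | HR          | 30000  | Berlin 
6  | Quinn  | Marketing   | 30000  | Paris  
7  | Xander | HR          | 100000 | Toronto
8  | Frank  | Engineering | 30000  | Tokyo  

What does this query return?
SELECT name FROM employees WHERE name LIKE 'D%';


LIKE 'D%' matches names starting with 'D'
Matching: 1

1 rows:
Dave


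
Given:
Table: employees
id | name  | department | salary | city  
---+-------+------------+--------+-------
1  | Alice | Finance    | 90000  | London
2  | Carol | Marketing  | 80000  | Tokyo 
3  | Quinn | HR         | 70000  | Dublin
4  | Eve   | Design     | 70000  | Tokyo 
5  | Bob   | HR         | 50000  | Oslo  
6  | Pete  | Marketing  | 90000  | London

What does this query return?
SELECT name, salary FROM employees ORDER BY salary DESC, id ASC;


Sorting by salary DESC, then id ASC for ties

6 rows:
Alice, 90000
Pete, 90000
Carol, 80000
Quinn, 70000
Eve, 70000
Bob, 50000


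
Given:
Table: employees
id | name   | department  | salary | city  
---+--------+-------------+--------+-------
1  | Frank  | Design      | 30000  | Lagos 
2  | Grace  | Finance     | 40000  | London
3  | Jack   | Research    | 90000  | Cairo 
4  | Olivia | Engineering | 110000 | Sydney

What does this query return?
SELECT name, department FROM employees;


Projecting columns: name, department

4 rows:
Frank, Design
Grace, Finance
Jack, Research
Olivia, Engineering


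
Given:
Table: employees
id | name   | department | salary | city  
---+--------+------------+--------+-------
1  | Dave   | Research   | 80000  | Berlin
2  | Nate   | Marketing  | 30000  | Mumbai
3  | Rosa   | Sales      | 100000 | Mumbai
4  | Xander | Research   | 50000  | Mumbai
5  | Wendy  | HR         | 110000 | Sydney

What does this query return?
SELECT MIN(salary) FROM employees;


Salaries: 80000, 30000, 100000, 50000, 110000
MIN = 30000

30000


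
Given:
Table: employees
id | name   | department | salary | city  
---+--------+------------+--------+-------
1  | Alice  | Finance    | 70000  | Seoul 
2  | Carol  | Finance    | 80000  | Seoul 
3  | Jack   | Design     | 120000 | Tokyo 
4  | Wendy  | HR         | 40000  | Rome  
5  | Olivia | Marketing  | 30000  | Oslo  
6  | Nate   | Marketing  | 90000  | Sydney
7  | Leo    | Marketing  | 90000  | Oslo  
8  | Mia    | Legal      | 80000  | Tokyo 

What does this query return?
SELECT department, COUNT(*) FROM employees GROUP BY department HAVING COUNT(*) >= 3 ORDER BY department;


Groups with count >= 3:
  Marketing: 3 -> PASS
  Design: 1 -> filtered out
  Finance: 2 -> filtered out
  HR: 1 -> filtered out
  Legal: 1 -> filtered out


1 groups:
Marketing, 3


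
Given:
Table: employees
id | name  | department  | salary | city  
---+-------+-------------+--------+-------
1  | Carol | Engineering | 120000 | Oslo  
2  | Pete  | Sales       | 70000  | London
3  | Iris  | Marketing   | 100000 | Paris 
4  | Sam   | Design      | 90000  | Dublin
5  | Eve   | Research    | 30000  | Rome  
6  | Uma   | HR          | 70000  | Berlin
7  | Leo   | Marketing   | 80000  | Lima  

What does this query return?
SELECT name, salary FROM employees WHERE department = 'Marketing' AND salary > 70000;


Filtering: department = 'Marketing' AND salary > 70000
Matching: 2 rows

2 rows:
Iris, 100000
Leo, 80000


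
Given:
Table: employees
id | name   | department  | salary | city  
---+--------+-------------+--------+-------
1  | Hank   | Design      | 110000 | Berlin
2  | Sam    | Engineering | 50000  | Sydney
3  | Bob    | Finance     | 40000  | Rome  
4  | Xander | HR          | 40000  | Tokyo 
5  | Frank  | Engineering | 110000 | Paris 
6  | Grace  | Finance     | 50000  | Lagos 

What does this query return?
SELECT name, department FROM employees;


Projecting columns: name, department

6 rows:
Hank, Design
Sam, Engineering
Bob, Finance
Xander, HR
Frank, Engineering
Grace, Finance


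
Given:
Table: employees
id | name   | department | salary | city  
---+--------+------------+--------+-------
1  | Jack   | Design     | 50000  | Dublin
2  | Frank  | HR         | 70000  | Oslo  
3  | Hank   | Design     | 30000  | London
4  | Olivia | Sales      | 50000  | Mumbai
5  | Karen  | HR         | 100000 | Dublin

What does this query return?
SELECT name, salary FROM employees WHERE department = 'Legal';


Filtering: department = 'Legal'
Matching rows: 0

Empty result set (0 rows)


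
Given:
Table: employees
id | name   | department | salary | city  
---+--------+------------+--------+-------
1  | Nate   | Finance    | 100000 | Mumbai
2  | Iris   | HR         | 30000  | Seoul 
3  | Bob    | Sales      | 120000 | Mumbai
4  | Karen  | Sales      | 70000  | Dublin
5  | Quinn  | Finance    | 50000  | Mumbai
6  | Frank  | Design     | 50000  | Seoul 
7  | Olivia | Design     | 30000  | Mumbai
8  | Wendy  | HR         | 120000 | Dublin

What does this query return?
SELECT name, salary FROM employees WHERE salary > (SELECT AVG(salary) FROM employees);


Subquery: AVG(salary) = 71250.0
Filtering: salary > 71250.0
  Nate (100000) -> MATCH
  Bob (120000) -> MATCH
  Wendy (120000) -> MATCH


3 rows:
Nate, 100000
Bob, 120000
Wendy, 120000


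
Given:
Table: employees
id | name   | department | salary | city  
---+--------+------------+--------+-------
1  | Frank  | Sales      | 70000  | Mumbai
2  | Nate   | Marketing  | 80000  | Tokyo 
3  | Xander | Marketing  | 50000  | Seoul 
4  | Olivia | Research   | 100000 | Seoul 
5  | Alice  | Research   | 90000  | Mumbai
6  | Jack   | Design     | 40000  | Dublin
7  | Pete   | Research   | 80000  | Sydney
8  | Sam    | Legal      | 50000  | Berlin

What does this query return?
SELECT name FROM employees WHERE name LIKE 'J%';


LIKE 'J%' matches names starting with 'J'
Matching: 1

1 rows:
Jack


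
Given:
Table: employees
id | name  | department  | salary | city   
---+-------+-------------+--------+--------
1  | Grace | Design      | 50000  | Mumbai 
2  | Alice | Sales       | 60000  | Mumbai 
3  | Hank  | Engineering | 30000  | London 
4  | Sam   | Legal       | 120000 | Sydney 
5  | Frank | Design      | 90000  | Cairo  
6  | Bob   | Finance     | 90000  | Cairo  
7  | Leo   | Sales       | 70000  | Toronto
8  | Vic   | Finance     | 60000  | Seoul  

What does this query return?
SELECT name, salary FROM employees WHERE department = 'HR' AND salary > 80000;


Filtering: department = 'HR' AND salary > 80000
Matching: 0 rows

Empty result set (0 rows)


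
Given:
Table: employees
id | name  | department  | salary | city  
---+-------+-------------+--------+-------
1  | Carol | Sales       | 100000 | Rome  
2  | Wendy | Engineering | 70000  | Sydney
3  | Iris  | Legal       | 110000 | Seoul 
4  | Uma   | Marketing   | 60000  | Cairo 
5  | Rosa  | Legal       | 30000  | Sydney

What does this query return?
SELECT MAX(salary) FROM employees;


Salaries: 100000, 70000, 110000, 60000, 30000
MAX = 110000

110000


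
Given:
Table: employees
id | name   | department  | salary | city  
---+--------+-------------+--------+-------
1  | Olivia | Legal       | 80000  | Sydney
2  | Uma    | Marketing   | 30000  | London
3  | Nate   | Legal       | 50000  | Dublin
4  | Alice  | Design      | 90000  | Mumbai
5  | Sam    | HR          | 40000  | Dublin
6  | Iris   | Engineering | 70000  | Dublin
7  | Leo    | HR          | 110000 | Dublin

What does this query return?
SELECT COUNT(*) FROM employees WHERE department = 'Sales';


Counting rows where department = 'Sales'


0


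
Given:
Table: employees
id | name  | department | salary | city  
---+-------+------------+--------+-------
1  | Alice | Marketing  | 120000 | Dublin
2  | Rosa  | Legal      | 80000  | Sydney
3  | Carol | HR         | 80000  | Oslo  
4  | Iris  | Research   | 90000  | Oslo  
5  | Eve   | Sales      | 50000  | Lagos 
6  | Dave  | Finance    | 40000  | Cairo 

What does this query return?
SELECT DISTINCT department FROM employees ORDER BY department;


All 'department' values (row order): Marketing, Legal, HR, Research, Sales, Finance
Removing duplicates leaves 6 unique value(s).

6 values:
Finance
HR
Legal
Marketing
Research
Sales
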